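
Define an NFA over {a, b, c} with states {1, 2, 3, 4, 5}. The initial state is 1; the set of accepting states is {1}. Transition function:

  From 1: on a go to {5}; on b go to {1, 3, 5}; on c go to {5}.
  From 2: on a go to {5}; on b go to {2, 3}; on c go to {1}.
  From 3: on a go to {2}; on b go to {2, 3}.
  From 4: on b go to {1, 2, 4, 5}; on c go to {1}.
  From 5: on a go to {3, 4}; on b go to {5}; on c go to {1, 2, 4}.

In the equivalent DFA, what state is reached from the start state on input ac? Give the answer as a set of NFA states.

Start: {1}.
δ(1,a) = {5}.
Union: {5}.
After a: {5}.
δ(5,c) = {1, 2, 4}.
Union: {1, 2, 4}.
After c: {1, 2, 4}.

{1, 2, 4}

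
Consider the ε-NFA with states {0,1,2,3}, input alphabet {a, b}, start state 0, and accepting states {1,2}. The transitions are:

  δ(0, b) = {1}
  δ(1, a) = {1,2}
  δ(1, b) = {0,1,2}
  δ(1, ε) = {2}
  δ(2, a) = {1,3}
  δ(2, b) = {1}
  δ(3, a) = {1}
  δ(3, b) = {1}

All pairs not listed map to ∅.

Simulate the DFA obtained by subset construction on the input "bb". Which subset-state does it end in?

Start: {0}.
δ(0,b) = {1}.
Union: {1}.
ε-closure gives {1,2}.
After b: {1,2}.
δ(1,b) = {0,1,2}; δ(2,b) = {1}.
Union: {0,1,2}.
After b: {0,1,2}.

{0,1,2}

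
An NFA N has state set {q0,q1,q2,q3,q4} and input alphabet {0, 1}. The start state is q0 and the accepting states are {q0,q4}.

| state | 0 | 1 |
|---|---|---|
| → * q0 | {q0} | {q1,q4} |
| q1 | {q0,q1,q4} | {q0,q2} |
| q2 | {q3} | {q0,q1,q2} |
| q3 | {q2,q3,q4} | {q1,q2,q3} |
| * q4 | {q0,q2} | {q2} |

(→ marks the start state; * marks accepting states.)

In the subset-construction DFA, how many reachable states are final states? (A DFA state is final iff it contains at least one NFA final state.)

9

Start state of the DFA: {q0}.
{q0} --0--> {q0}  [seen]
{q0} --1--> {q1,q4}  [new]
{q1,q4} --0--> {q0,q1,q2,q4}  [new]
{q1,q4} --1--> {q0,q2}  [new]
{q0,q1,q2,q4} --0--> {q0,q1,q2,q3,q4}  [new]
{q0,q1,q2,q4} --1--> {q0,q1,q2,q4}  [seen]
{q0,q2} --0--> {q0,q3}  [new]
{q0,q2} --1--> {q0,q1,q2,q4}  [seen]
{q0,q1,q2,q3,q4} --0--> {q0,q1,q2,q3,q4}  [seen]
{q0,q1,q2,q3,q4} --1--> {q0,q1,q2,q3,q4}  [seen]
{q0,q3} --0--> {q0,q2,q3,q4}  [new]
{q0,q3} --1--> {q1,q2,q3,q4}  [new]
{q0,q2,q3,q4} --0--> {q0,q2,q3,q4}  [seen]
{q0,q2,q3,q4} --1--> {q0,q1,q2,q3,q4}  [seen]
{q1,q2,q3,q4} --0--> {q0,q1,q2,q3,q4}  [seen]
{q1,q2,q3,q4} --1--> {q0,q1,q2,q3}  [new]
{q0,q1,q2,q3} --0--> {q0,q1,q2,q3,q4}  [seen]
{q0,q1,q2,q3} --1--> {q0,q1,q2,q3,q4}  [seen]
Reachable DFA states: {q0}, {q1,q4}, {q0,q1,q2,q4}, {q0,q2}, {q0,q1,q2,q3,q4}, {q0,q3}, {q0,q2,q3,q4}, {q1,q2,q3,q4}, {q0,q1,q2,q3}.
Accepting DFA states (contain an NFA accepting state): {q0}, {q1,q4}, {q0,q1,q2,q4}, {q0,q2}, {q0,q1,q2,q3,q4}, {q0,q3}, {q0,q2,q3,q4}, {q1,q2,q3,q4}, {q0,q1,q2,q3}.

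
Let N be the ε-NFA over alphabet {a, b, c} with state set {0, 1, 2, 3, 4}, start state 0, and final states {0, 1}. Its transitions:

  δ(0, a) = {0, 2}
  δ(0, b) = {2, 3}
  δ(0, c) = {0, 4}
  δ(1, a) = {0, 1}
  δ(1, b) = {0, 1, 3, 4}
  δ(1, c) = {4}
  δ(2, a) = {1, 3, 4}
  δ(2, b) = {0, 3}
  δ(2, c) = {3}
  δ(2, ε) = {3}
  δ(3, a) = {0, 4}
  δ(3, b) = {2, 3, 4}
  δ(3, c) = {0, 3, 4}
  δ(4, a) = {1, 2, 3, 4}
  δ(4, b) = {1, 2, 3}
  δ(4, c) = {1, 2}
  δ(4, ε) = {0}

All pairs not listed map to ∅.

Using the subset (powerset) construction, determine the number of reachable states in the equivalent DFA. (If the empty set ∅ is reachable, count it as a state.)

9

Start state of the DFA: {0} (ε-closure of the NFA start).
{0} --a--> {0, 2, 3}  [new]
{0} --b--> {2, 3}  [new]
{0} --c--> {0, 4}  [new]
{0, 2, 3} --a--> {0, 1, 2, 3, 4}  [new]
{0, 2, 3} --b--> {0, 2, 3, 4}  [new]
{0, 2, 3} --c--> {0, 3, 4}  [new]
{2, 3} --a--> {0, 1, 3, 4}  [new]
{2, 3} --b--> {0, 2, 3, 4}  [seen]
{2, 3} --c--> {0, 3, 4}  [seen]
{0, 4} --a--> {0, 1, 2, 3, 4}  [seen]
{0, 4} --b--> {1, 2, 3}  [new]
{0, 4} --c--> {0, 1, 2, 3, 4}  [seen]
{0, 1, 2, 3, 4} --a--> {0, 1, 2, 3, 4}  [seen]
{0, 1, 2, 3, 4} --b--> {0, 1, 2, 3, 4}  [seen]
{0, 1, 2, 3, 4} --c--> {0, 1, 2, 3, 4}  [seen]
{0, 2, 3, 4} --a--> {0, 1, 2, 3, 4}  [seen]
{0, 2, 3, 4} --b--> {0, 1, 2, 3, 4}  [seen]
{0, 2, 3, 4} --c--> {0, 1, 2, 3, 4}  [seen]
{0, 3, 4} --a--> {0, 1, 2, 3, 4}  [seen]
{0, 3, 4} --b--> {0, 1, 2, 3, 4}  [seen]
{0, 3, 4} --c--> {0, 1, 2, 3, 4}  [seen]
{0, 1, 3, 4} --a--> {0, 1, 2, 3, 4}  [seen]
{0, 1, 3, 4} --b--> {0, 1, 2, 3, 4}  [seen]
{0, 1, 3, 4} --c--> {0, 1, 2, 3, 4}  [seen]
{1, 2, 3} --a--> {0, 1, 3, 4}  [seen]
{1, 2, 3} --b--> {0, 1, 2, 3, 4}  [seen]
{1, 2, 3} --c--> {0, 3, 4}  [seen]
Reachable DFA states: {0}, {0, 2, 3}, {2, 3}, {0, 4}, {0, 1, 2, 3, 4}, {0, 2, 3, 4}, {0, 3, 4}, {0, 1, 3, 4}, {1, 2, 3}.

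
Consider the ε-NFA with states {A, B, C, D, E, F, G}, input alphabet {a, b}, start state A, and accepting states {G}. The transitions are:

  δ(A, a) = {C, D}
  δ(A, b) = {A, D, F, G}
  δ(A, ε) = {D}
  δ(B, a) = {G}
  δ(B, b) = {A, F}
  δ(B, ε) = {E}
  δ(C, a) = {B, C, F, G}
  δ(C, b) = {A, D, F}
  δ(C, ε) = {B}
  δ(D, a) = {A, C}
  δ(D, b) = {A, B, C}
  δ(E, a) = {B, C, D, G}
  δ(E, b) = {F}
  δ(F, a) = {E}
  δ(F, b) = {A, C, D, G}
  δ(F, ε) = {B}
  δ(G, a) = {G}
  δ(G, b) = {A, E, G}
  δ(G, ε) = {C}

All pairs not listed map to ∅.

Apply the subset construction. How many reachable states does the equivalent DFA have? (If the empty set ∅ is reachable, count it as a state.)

Start state of the DFA: {A, D} (ε-closure of the NFA start).
{A, D} --a--> {A, B, C, D, E}  [new]
{A, D} --b--> {A, B, C, D, E, F, G}  [new]
{A, B, C, D, E} --a--> {A, B, C, D, E, F, G}  [seen]
{A, B, C, D, E} --b--> {A, B, C, D, E, F, G}  [seen]
{A, B, C, D, E, F, G} --a--> {A, B, C, D, E, F, G}  [seen]
{A, B, C, D, E, F, G} --b--> {A, B, C, D, E, F, G}  [seen]
Reachable DFA states: {A, D}, {A, B, C, D, E}, {A, B, C, D, E, F, G}.

3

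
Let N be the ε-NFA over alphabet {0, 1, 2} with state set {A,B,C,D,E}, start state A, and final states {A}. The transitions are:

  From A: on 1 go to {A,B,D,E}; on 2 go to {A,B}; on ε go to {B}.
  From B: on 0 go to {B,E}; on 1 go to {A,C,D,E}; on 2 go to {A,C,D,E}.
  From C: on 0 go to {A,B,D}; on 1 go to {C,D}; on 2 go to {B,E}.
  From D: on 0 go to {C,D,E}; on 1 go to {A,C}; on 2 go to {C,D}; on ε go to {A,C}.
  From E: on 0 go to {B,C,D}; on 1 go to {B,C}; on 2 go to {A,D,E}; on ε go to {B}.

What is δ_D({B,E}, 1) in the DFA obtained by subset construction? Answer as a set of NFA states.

δ(B,1) = {A,C,D,E}; δ(E,1) = {B,C}.
Union: {A,B,C,D,E}.

{A,B,C,D,E}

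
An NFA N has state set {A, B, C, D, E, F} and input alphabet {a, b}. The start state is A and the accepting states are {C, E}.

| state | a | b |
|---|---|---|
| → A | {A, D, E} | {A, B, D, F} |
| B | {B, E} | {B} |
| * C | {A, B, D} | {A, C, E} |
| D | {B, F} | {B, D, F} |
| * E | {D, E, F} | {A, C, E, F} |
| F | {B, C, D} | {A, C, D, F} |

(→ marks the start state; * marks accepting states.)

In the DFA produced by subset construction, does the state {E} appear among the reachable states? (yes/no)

Start state of the DFA: {A}.
{A} --a--> {A, D, E}  [new]
{A} --b--> {A, B, D, F}  [new]
{A, D, E} --a--> {A, B, D, E, F}  [new]
{A, D, E} --b--> {A, B, C, D, E, F}  [new]
{A, B, D, F} --a--> {A, B, C, D, E, F}  [seen]
{A, B, D, F} --b--> {A, B, C, D, F}  [new]
{A, B, D, E, F} --a--> {A, B, C, D, E, F}  [seen]
{A, B, D, E, F} --b--> {A, B, C, D, E, F}  [seen]
{A, B, C, D, E, F} --a--> {A, B, C, D, E, F}  [seen]
{A, B, C, D, E, F} --b--> {A, B, C, D, E, F}  [seen]
{A, B, C, D, F} --a--> {A, B, C, D, E, F}  [seen]
{A, B, C, D, F} --b--> {A, B, C, D, E, F}  [seen]
Reachable DFA states: {A}, {A, D, E}, {A, B, D, F}, {A, B, D, E, F}, {A, B, C, D, E, F}, {A, B, C, D, F}.
{E} is not among them.

no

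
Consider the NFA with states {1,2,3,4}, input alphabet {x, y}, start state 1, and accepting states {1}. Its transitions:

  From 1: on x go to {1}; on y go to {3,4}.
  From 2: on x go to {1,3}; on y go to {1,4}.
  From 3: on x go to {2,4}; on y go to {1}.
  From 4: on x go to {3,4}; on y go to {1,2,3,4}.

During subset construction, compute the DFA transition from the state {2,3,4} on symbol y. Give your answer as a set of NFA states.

{1,2,3,4}

δ(2,y) = {1,4}; δ(3,y) = {1}; δ(4,y) = {1,2,3,4}.
Union: {1,2,3,4}.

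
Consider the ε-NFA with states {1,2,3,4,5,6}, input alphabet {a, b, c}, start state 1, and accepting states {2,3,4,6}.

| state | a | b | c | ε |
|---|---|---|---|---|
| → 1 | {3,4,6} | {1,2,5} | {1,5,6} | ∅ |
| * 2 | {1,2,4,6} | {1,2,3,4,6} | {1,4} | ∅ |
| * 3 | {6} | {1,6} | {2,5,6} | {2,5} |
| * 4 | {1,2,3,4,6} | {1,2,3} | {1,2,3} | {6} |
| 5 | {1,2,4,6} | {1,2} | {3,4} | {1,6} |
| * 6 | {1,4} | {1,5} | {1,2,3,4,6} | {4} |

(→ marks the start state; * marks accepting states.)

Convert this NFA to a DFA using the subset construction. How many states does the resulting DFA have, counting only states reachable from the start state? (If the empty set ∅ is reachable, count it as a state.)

4

Start state of the DFA: {1} (ε-closure of the NFA start).
{1} --a--> {1,2,3,4,5,6}  [new]
{1} --b--> {1,2,4,5,6}  [new]
{1} --c--> {1,4,5,6}  [new]
{1,2,3,4,5,6} --a--> {1,2,3,4,5,6}  [seen]
{1,2,3,4,5,6} --b--> {1,2,3,4,5,6}  [seen]
{1,2,3,4,5,6} --c--> {1,2,3,4,5,6}  [seen]
{1,2,4,5,6} --a--> {1,2,3,4,5,6}  [seen]
{1,2,4,5,6} --b--> {1,2,3,4,5,6}  [seen]
{1,2,4,5,6} --c--> {1,2,3,4,5,6}  [seen]
{1,4,5,6} --a--> {1,2,3,4,5,6}  [seen]
{1,4,5,6} --b--> {1,2,3,4,5,6}  [seen]
{1,4,5,6} --c--> {1,2,3,4,5,6}  [seen]
Reachable DFA states: {1}, {1,2,3,4,5,6}, {1,2,4,5,6}, {1,4,5,6}.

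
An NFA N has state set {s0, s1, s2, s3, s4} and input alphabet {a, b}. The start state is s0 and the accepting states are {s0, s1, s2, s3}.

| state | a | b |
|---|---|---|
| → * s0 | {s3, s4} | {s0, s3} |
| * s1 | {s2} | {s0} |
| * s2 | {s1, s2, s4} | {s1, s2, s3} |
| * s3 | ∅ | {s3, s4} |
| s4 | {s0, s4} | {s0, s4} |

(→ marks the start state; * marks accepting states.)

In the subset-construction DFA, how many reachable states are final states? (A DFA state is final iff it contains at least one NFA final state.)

5

Start state of the DFA: {s0}.
{s0} --a--> {s3, s4}  [new]
{s0} --b--> {s0, s3}  [new]
{s3, s4} --a--> {s0, s4}  [new]
{s3, s4} --b--> {s0, s3, s4}  [new]
{s0, s3} --a--> {s3, s4}  [seen]
{s0, s3} --b--> {s0, s3, s4}  [seen]
{s0, s4} --a--> {s0, s3, s4}  [seen]
{s0, s4} --b--> {s0, s3, s4}  [seen]
{s0, s3, s4} --a--> {s0, s3, s4}  [seen]
{s0, s3, s4} --b--> {s0, s3, s4}  [seen]
Reachable DFA states: {s0}, {s3, s4}, {s0, s3}, {s0, s4}, {s0, s3, s4}.
Accepting DFA states (contain an NFA accepting state): {s0}, {s3, s4}, {s0, s3}, {s0, s4}, {s0, s3, s4}.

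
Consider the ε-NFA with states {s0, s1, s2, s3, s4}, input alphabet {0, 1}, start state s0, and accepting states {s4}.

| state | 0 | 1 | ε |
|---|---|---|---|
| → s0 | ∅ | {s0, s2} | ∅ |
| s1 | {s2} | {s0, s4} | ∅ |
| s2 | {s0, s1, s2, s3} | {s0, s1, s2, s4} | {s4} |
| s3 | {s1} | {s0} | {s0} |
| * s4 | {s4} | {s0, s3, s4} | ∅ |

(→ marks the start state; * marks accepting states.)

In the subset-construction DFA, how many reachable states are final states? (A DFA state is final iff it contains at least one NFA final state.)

2

Start state of the DFA: {s0} (ε-closure of the NFA start).
{s0} --0--> ∅  [new]
{s0} --1--> {s0, s2, s4}  [new]
∅ --0--> ∅  [seen]
∅ --1--> ∅  [seen]
{s0, s2, s4} --0--> {s0, s1, s2, s3, s4}  [new]
{s0, s2, s4} --1--> {s0, s1, s2, s3, s4}  [seen]
{s0, s1, s2, s3, s4} --0--> {s0, s1, s2, s3, s4}  [seen]
{s0, s1, s2, s3, s4} --1--> {s0, s1, s2, s3, s4}  [seen]
Reachable DFA states: {s0}, ∅, {s0, s2, s4}, {s0, s1, s2, s3, s4}.
Accepting DFA states (contain an NFA accepting state): {s0, s2, s4}, {s0, s1, s2, s3, s4}.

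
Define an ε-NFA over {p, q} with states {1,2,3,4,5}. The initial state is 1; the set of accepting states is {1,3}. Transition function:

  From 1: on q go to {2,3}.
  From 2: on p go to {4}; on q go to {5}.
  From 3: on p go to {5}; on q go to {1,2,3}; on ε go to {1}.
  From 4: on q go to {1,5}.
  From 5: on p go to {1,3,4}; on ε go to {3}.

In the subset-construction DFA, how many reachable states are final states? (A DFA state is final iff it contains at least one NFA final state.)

Start state of the DFA: {1} (ε-closure of the NFA start).
{1} --p--> ∅  [new]
{1} --q--> {1,2,3}  [new]
∅ --p--> ∅  [seen]
∅ --q--> ∅  [seen]
{1,2,3} --p--> {1,3,4,5}  [new]
{1,2,3} --q--> {1,2,3,5}  [new]
{1,3,4,5} --p--> {1,3,4,5}  [seen]
{1,3,4,5} --q--> {1,2,3,5}  [seen]
{1,2,3,5} --p--> {1,3,4,5}  [seen]
{1,2,3,5} --q--> {1,2,3,5}  [seen]
Reachable DFA states: {1}, ∅, {1,2,3}, {1,3,4,5}, {1,2,3,5}.
Accepting DFA states (contain an NFA accepting state): {1}, {1,2,3}, {1,3,4,5}, {1,2,3,5}.

4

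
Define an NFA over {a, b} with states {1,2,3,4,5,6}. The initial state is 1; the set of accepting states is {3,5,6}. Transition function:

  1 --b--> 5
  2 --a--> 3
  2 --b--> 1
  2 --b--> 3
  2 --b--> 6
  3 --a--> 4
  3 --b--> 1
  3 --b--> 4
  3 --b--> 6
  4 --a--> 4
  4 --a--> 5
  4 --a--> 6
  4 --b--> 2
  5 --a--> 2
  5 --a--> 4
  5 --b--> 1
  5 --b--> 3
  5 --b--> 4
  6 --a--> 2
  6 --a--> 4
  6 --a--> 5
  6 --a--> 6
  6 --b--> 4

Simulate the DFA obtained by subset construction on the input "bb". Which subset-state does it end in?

Start: {1}.
δ(1,b) = {5}.
Union: {5}.
After b: {5}.
δ(5,b) = {1,3,4}.
Union: {1,3,4}.
After b: {1,3,4}.

{1,3,4}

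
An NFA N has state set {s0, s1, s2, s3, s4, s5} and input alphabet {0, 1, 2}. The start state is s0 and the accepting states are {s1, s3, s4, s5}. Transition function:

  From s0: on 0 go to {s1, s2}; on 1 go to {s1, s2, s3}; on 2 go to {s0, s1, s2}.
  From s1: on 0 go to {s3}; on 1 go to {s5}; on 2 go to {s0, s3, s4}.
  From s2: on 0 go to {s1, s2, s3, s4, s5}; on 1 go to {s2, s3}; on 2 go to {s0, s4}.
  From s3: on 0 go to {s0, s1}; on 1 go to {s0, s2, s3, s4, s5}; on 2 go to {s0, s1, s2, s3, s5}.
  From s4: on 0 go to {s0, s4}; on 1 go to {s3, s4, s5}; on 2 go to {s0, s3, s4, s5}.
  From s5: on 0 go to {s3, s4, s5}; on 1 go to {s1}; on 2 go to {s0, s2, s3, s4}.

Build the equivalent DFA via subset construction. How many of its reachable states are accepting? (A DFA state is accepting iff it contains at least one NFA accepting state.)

Start state of the DFA: {s0}.
{s0} --0--> {s1, s2}  [new]
{s0} --1--> {s1, s2, s3}  [new]
{s0} --2--> {s0, s1, s2}  [new]
{s1, s2} --0--> {s1, s2, s3, s4, s5}  [new]
{s1, s2} --1--> {s2, s3, s5}  [new]
{s1, s2} --2--> {s0, s3, s4}  [new]
{s1, s2, s3} --0--> {s0, s1, s2, s3, s4, s5}  [new]
{s1, s2, s3} --1--> {s0, s2, s3, s4, s5}  [new]
{s1, s2, s3} --2--> {s0, s1, s2, s3, s4, s5}  [seen]
{s0, s1, s2} --0--> {s1, s2, s3, s4, s5}  [seen]
{s0, s1, s2} --1--> {s1, s2, s3, s5}  [new]
{s0, s1, s2} --2--> {s0, s1, s2, s3, s4}  [new]
{s1, s2, s3, s4, s5} --0--> {s0, s1, s2, s3, s4, s5}  [seen]
{s1, s2, s3, s4, s5} --1--> {s0, s1, s2, s3, s4, s5}  [seen]
{s1, s2, s3, s4, s5} --2--> {s0, s1, s2, s3, s4, s5}  [seen]
{s2, s3, s5} --0--> {s0, s1, s2, s3, s4, s5}  [seen]
{s2, s3, s5} --1--> {s0, s1, s2, s3, s4, s5}  [seen]
{s2, s3, s5} --2--> {s0, s1, s2, s3, s4, s5}  [seen]
{s0, s3, s4} --0--> {s0, s1, s2, s4}  [new]
{s0, s3, s4} --1--> {s0, s1, s2, s3, s4, s5}  [seen]
{s0, s3, s4} --2--> {s0, s1, s2, s3, s4, s5}  [seen]
{s0, s1, s2, s3, s4, s5} --0--> {s0, s1, s2, s3, s4, s5}  [seen]
{s0, s1, s2, s3, s4, s5} --1--> {s0, s1, s2, s3, s4, s5}  [seen]
{s0, s1, s2, s3, s4, s5} --2--> {s0, s1, s2, s3, s4, s5}  [seen]
{s0, s2, s3, s4, s5} --0--> {s0, s1, s2, s3, s4, s5}  [seen]
{s0, s2, s3, s4, s5} --1--> {s0, s1, s2, s3, s4, s5}  [seen]
{s0, s2, s3, s4, s5} --2--> {s0, s1, s2, s3, s4, s5}  [seen]
{s1, s2, s3, s5} --0--> {s0, s1, s2, s3, s4, s5}  [seen]
{s1, s2, s3, s5} --1--> {s0, s1, s2, s3, s4, s5}  [seen]
{s1, s2, s3, s5} --2--> {s0, s1, s2, s3, s4, s5}  [seen]
{s0, s1, s2, s3, s4} --0--> {s0, s1, s2, s3, s4, s5}  [seen]
{s0, s1, s2, s3, s4} --1--> {s0, s1, s2, s3, s4, s5}  [seen]
{s0, s1, s2, s3, s4} --2--> {s0, s1, s2, s3, s4, s5}  [seen]
{s0, s1, s2, s4} --0--> {s0, s1, s2, s3, s4, s5}  [seen]
{s0, s1, s2, s4} --1--> {s1, s2, s3, s4, s5}  [seen]
{s0, s1, s2, s4} --2--> {s0, s1, s2, s3, s4, s5}  [seen]
Reachable DFA states: {s0}, {s1, s2}, {s1, s2, s3}, {s0, s1, s2}, {s1, s2, s3, s4, s5}, {s2, s3, s5}, {s0, s3, s4}, {s0, s1, s2, s3, s4, s5}, {s0, s2, s3, s4, s5}, {s1, s2, s3, s5}, {s0, s1, s2, s3, s4}, {s0, s1, s2, s4}.
Accepting DFA states (contain an NFA accepting state): {s1, s2}, {s1, s2, s3}, {s0, s1, s2}, {s1, s2, s3, s4, s5}, {s2, s3, s5}, {s0, s3, s4}, {s0, s1, s2, s3, s4, s5}, {s0, s2, s3, s4, s5}, {s1, s2, s3, s5}, {s0, s1, s2, s3, s4}, {s0, s1, s2, s4}.

11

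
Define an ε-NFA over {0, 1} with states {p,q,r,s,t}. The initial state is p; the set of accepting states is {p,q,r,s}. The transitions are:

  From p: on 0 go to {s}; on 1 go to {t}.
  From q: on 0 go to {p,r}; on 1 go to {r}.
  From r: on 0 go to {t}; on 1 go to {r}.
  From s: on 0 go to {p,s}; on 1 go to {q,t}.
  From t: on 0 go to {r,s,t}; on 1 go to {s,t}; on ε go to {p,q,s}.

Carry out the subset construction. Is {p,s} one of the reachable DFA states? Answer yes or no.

Start state of the DFA: {p} (ε-closure of the NFA start).
{p} --0--> {s}  [new]
{p} --1--> {p,q,s,t}  [new]
{s} --0--> {p,s}  [new]
{s} --1--> {p,q,s,t}  [seen]
{p,q,s,t} --0--> {p,q,r,s,t}  [new]
{p,q,s,t} --1--> {p,q,r,s,t}  [seen]
{p,s} --0--> {p,s}  [seen]
{p,s} --1--> {p,q,s,t}  [seen]
{p,q,r,s,t} --0--> {p,q,r,s,t}  [seen]
{p,q,r,s,t} --1--> {p,q,r,s,t}  [seen]
Reachable DFA states: {p}, {s}, {p,q,s,t}, {p,s}, {p,q,r,s,t}.
{p,s} is among them.

yes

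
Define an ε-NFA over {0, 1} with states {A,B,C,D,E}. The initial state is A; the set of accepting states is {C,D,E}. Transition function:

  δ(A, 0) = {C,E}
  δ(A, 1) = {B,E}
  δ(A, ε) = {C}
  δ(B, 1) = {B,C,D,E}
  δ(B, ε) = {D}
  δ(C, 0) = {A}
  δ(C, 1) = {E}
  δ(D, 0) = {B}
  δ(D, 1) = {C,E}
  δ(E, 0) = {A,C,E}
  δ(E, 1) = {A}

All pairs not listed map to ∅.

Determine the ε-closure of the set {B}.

{B,D}

Begin with {B}.
B →ε {D}; add D.
ε-closure = {B,D}.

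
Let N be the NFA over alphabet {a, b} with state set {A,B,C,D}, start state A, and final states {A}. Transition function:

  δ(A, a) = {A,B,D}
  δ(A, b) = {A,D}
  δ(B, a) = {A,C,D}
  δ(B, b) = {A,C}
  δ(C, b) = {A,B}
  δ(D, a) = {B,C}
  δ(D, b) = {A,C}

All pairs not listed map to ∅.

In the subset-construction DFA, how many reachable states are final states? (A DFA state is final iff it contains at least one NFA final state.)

Start state of the DFA: {A}.
{A} --a--> {A,B,D}  [new]
{A} --b--> {A,D}  [new]
{A,B,D} --a--> {A,B,C,D}  [new]
{A,B,D} --b--> {A,C,D}  [new]
{A,D} --a--> {A,B,C,D}  [seen]
{A,D} --b--> {A,C,D}  [seen]
{A,B,C,D} --a--> {A,B,C,D}  [seen]
{A,B,C,D} --b--> {A,B,C,D}  [seen]
{A,C,D} --a--> {A,B,C,D}  [seen]
{A,C,D} --b--> {A,B,C,D}  [seen]
Reachable DFA states: {A}, {A,B,D}, {A,D}, {A,B,C,D}, {A,C,D}.
Accepting DFA states (contain an NFA accepting state): {A}, {A,B,D}, {A,D}, {A,B,C,D}, {A,C,D}.

5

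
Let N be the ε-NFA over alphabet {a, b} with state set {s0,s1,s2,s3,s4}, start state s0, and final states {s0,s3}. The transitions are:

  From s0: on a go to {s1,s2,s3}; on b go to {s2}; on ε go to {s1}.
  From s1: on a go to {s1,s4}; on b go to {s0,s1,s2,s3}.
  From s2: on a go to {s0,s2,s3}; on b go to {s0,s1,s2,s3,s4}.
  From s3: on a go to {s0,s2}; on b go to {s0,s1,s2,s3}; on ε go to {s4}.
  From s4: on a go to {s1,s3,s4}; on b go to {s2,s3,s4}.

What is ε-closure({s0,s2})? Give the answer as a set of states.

Begin with {s0,s2}.
s0 →ε {s1}; add s1.
ε-closure = {s0,s1,s2}.

{s0,s1,s2}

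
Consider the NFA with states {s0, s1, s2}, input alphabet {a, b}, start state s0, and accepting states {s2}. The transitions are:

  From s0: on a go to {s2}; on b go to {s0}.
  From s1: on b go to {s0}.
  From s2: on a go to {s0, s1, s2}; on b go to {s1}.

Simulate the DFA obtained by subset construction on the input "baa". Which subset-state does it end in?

{s0, s1, s2}

Start: {s0}.
δ(s0,b) = {s0}.
Union: {s0}.
After b: {s0}.
δ(s0,a) = {s2}.
Union: {s2}.
After a: {s2}.
δ(s2,a) = {s0, s1, s2}.
Union: {s0, s1, s2}.
After a: {s0, s1, s2}.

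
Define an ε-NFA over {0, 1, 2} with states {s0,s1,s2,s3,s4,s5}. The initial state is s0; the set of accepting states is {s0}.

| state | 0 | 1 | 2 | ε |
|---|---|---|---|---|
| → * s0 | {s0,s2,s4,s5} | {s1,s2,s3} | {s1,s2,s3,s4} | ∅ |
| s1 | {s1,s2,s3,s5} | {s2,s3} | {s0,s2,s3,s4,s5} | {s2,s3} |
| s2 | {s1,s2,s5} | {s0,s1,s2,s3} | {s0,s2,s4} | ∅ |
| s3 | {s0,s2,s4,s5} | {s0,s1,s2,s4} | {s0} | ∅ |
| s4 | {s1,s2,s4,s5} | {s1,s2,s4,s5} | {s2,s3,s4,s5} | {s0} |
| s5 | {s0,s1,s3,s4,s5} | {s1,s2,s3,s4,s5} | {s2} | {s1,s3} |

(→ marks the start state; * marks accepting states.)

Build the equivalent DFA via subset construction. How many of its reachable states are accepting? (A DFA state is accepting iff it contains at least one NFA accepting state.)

3

Start state of the DFA: {s0} (ε-closure of the NFA start).
{s0} --0--> {s0,s1,s2,s3,s4,s5}  [new]
{s0} --1--> {s1,s2,s3}  [new]
{s0} --2--> {s0,s1,s2,s3,s4}  [new]
{s0,s1,s2,s3,s4,s5} --0--> {s0,s1,s2,s3,s4,s5}  [seen]
{s0,s1,s2,s3,s4,s5} --1--> {s0,s1,s2,s3,s4,s5}  [seen]
{s0,s1,s2,s3,s4,s5} --2--> {s0,s1,s2,s3,s4,s5}  [seen]
{s1,s2,s3} --0--> {s0,s1,s2,s3,s4,s5}  [seen]
{s1,s2,s3} --1--> {s0,s1,s2,s3,s4}  [seen]
{s1,s2,s3} --2--> {s0,s1,s2,s3,s4,s5}  [seen]
{s0,s1,s2,s3,s4} --0--> {s0,s1,s2,s3,s4,s5}  [seen]
{s0,s1,s2,s3,s4} --1--> {s0,s1,s2,s3,s4,s5}  [seen]
{s0,s1,s2,s3,s4} --2--> {s0,s1,s2,s3,s4,s5}  [seen]
Reachable DFA states: {s0}, {s0,s1,s2,s3,s4,s5}, {s1,s2,s3}, {s0,s1,s2,s3,s4}.
Accepting DFA states (contain an NFA accepting state): {s0}, {s0,s1,s2,s3,s4,s5}, {s0,s1,s2,s3,s4}.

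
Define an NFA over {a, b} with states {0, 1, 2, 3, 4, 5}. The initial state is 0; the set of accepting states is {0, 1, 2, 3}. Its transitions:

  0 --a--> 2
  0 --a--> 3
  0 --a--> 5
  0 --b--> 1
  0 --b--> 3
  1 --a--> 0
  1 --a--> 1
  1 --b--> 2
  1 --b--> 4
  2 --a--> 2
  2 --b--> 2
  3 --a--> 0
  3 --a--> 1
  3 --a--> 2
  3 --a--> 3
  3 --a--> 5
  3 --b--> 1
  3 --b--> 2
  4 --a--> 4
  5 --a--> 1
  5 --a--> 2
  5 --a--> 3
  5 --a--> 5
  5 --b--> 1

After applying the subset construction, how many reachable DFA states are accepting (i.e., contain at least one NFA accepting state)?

Start state of the DFA: {0}.
{0} --a--> {2, 3, 5}  [new]
{0} --b--> {1, 3}  [new]
{2, 3, 5} --a--> {0, 1, 2, 3, 5}  [new]
{2, 3, 5} --b--> {1, 2}  [new]
{1, 3} --a--> {0, 1, 2, 3, 5}  [seen]
{1, 3} --b--> {1, 2, 4}  [new]
{0, 1, 2, 3, 5} --a--> {0, 1, 2, 3, 5}  [seen]
{0, 1, 2, 3, 5} --b--> {1, 2, 3, 4}  [new]
{1, 2} --a--> {0, 1, 2}  [new]
{1, 2} --b--> {2, 4}  [new]
{1, 2, 4} --a--> {0, 1, 2, 4}  [new]
{1, 2, 4} --b--> {2, 4}  [seen]
{1, 2, 3, 4} --a--> {0, 1, 2, 3, 4, 5}  [new]
{1, 2, 3, 4} --b--> {1, 2, 4}  [seen]
{0, 1, 2} --a--> {0, 1, 2, 3, 5}  [seen]
{0, 1, 2} --b--> {1, 2, 3, 4}  [seen]
{2, 4} --a--> {2, 4}  [seen]
{2, 4} --b--> {2}  [new]
{0, 1, 2, 4} --a--> {0, 1, 2, 3, 4, 5}  [seen]
{0, 1, 2, 4} --b--> {1, 2, 3, 4}  [seen]
{0, 1, 2, 3, 4, 5} --a--> {0, 1, 2, 3, 4, 5}  [seen]
{0, 1, 2, 3, 4, 5} --b--> {1, 2, 3, 4}  [seen]
{2} --a--> {2}  [seen]
{2} --b--> {2}  [seen]
Reachable DFA states: {0}, {2, 3, 5}, {1, 3}, {0, 1, 2, 3, 5}, {1, 2}, {1, 2, 4}, {1, 2, 3, 4}, {0, 1, 2}, {2, 4}, {0, 1, 2, 4}, {0, 1, 2, 3, 4, 5}, {2}.
Accepting DFA states (contain an NFA accepting state): {0}, {2, 3, 5}, {1, 3}, {0, 1, 2, 3, 5}, {1, 2}, {1, 2, 4}, {1, 2, 3, 4}, {0, 1, 2}, {2, 4}, {0, 1, 2, 4}, {0, 1, 2, 3, 4, 5}, {2}.

12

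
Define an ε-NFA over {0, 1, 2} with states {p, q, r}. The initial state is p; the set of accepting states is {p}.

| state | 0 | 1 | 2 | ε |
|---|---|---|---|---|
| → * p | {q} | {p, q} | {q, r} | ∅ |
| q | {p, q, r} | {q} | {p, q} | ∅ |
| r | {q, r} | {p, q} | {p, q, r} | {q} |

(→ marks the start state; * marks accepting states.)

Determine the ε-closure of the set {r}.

{q, r}

Begin with {r}.
r →ε {q}; add q.
ε-closure = {q, r}.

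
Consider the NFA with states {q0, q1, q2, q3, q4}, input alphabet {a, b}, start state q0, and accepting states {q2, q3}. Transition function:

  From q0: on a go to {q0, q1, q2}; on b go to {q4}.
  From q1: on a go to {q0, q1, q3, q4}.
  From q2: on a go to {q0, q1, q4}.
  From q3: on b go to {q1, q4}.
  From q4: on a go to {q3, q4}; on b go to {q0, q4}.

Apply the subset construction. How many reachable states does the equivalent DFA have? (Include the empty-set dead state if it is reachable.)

Start state of the DFA: {q0}.
{q0} --a--> {q0, q1, q2}  [new]
{q0} --b--> {q4}  [new]
{q0, q1, q2} --a--> {q0, q1, q2, q3, q4}  [new]
{q0, q1, q2} --b--> {q4}  [seen]
{q4} --a--> {q3, q4}  [new]
{q4} --b--> {q0, q4}  [new]
{q0, q1, q2, q3, q4} --a--> {q0, q1, q2, q3, q4}  [seen]
{q0, q1, q2, q3, q4} --b--> {q0, q1, q4}  [new]
{q3, q4} --a--> {q3, q4}  [seen]
{q3, q4} --b--> {q0, q1, q4}  [seen]
{q0, q4} --a--> {q0, q1, q2, q3, q4}  [seen]
{q0, q4} --b--> {q0, q4}  [seen]
{q0, q1, q4} --a--> {q0, q1, q2, q3, q4}  [seen]
{q0, q1, q4} --b--> {q0, q4}  [seen]
Reachable DFA states: {q0}, {q0, q1, q2}, {q4}, {q0, q1, q2, q3, q4}, {q3, q4}, {q0, q4}, {q0, q1, q4}.

7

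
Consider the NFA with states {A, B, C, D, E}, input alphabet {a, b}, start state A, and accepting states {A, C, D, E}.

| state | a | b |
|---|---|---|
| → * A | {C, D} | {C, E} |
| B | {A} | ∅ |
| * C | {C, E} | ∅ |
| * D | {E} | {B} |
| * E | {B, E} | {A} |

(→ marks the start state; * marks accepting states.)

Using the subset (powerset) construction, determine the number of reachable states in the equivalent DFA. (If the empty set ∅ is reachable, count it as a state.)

13

Start state of the DFA: {A}.
{A} --a--> {C, D}  [new]
{A} --b--> {C, E}  [new]
{C, D} --a--> {C, E}  [seen]
{C, D} --b--> {B}  [new]
{C, E} --a--> {B, C, E}  [new]
{C, E} --b--> {A}  [seen]
{B} --a--> {A}  [seen]
{B} --b--> ∅  [new]
{B, C, E} --a--> {A, B, C, E}  [new]
{B, C, E} --b--> {A}  [seen]
∅ --a--> ∅  [seen]
∅ --b--> ∅  [seen]
{A, B, C, E} --a--> {A, B, C, D, E}  [new]
{A, B, C, E} --b--> {A, C, E}  [new]
{A, B, C, D, E} --a--> {A, B, C, D, E}  [seen]
{A, B, C, D, E} --b--> {A, B, C, E}  [seen]
{A, C, E} --a--> {B, C, D, E}  [new]
{A, C, E} --b--> {A, C, E}  [seen]
{B, C, D, E} --a--> {A, B, C, E}  [seen]
{B, C, D, E} --b--> {A, B}  [new]
{A, B} --a--> {A, C, D}  [new]
{A, B} --b--> {C, E}  [seen]
{A, C, D} --a--> {C, D, E}  [new]
{A, C, D} --b--> {B, C, E}  [seen]
{C, D, E} --a--> {B, C, E}  [seen]
{C, D, E} --b--> {A, B}  [seen]
Reachable DFA states: {A}, {C, D}, {C, E}, {B}, {B, C, E}, ∅, {A, B, C, E}, {A, B, C, D, E}, {A, C, E}, {B, C, D, E}, {A, B}, {A, C, D}, {C, D, E}.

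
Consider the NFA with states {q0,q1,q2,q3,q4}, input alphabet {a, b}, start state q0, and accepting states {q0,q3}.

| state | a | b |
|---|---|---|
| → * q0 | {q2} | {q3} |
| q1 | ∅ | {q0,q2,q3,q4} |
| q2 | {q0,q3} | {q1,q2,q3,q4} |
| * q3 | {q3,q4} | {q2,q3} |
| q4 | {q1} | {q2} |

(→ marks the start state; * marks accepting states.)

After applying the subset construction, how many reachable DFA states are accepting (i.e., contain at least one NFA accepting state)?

Start state of the DFA: {q0}.
{q0} --a--> {q2}  [new]
{q0} --b--> {q3}  [new]
{q2} --a--> {q0,q3}  [new]
{q2} --b--> {q1,q2,q3,q4}  [new]
{q3} --a--> {q3,q4}  [new]
{q3} --b--> {q2,q3}  [new]
{q0,q3} --a--> {q2,q3,q4}  [new]
{q0,q3} --b--> {q2,q3}  [seen]
{q1,q2,q3,q4} --a--> {q0,q1,q3,q4}  [new]
{q1,q2,q3,q4} --b--> {q0,q1,q2,q3,q4}  [new]
{q3,q4} --a--> {q1,q3,q4}  [new]
{q3,q4} --b--> {q2,q3}  [seen]
{q2,q3} --a--> {q0,q3,q4}  [new]
{q2,q3} --b--> {q1,q2,q3,q4}  [seen]
{q2,q3,q4} --a--> {q0,q1,q3,q4}  [seen]
{q2,q3,q4} --b--> {q1,q2,q3,q4}  [seen]
{q0,q1,q3,q4} --a--> {q1,q2,q3,q4}  [seen]
{q0,q1,q3,q4} --b--> {q0,q2,q3,q4}  [new]
{q0,q1,q2,q3,q4} --a--> {q0,q1,q2,q3,q4}  [seen]
{q0,q1,q2,q3,q4} --b--> {q0,q1,q2,q3,q4}  [seen]
{q1,q3,q4} --a--> {q1,q3,q4}  [seen]
{q1,q3,q4} --b--> {q0,q2,q3,q4}  [seen]
{q0,q3,q4} --a--> {q1,q2,q3,q4}  [seen]
{q0,q3,q4} --b--> {q2,q3}  [seen]
{q0,q2,q3,q4} --a--> {q0,q1,q2,q3,q4}  [seen]
{q0,q2,q3,q4} --b--> {q1,q2,q3,q4}  [seen]
Reachable DFA states: {q0}, {q2}, {q3}, {q0,q3}, {q1,q2,q3,q4}, {q3,q4}, {q2,q3}, {q2,q3,q4}, {q0,q1,q3,q4}, {q0,q1,q2,q3,q4}, {q1,q3,q4}, {q0,q3,q4}, {q0,q2,q3,q4}.
Accepting DFA states (contain an NFA accepting state): {q0}, {q3}, {q0,q3}, {q1,q2,q3,q4}, {q3,q4}, {q2,q3}, {q2,q3,q4}, {q0,q1,q3,q4}, {q0,q1,q2,q3,q4}, {q1,q3,q4}, {q0,q3,q4}, {q0,q2,q3,q4}.

12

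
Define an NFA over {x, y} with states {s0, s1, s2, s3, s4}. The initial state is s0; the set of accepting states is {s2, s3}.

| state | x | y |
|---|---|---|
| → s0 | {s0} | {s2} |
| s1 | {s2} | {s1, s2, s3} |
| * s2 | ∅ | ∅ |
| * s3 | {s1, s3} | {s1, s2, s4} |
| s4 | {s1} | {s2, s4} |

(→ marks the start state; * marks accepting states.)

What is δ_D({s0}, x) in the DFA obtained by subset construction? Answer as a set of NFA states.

{s0}

δ(s0,x) = {s0}.
Union: {s0}.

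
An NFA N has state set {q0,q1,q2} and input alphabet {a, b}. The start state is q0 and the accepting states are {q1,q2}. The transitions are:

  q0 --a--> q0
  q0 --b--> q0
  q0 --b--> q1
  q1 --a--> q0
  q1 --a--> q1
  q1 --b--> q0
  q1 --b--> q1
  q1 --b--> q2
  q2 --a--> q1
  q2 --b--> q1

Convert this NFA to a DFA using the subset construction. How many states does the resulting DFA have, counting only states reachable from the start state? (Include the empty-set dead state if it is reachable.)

Start state of the DFA: {q0}.
{q0} --a--> {q0}  [seen]
{q0} --b--> {q0,q1}  [new]
{q0,q1} --a--> {q0,q1}  [seen]
{q0,q1} --b--> {q0,q1,q2}  [new]
{q0,q1,q2} --a--> {q0,q1}  [seen]
{q0,q1,q2} --b--> {q0,q1,q2}  [seen]
Reachable DFA states: {q0}, {q0,q1}, {q0,q1,q2}.

3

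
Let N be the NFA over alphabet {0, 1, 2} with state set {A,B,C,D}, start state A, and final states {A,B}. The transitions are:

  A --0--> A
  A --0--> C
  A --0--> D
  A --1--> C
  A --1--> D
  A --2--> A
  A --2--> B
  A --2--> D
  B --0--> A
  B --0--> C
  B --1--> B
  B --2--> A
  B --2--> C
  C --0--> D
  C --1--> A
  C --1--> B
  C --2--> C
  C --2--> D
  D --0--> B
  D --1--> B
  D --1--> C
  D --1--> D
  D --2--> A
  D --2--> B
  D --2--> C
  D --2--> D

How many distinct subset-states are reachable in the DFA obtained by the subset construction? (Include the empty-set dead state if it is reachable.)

Start state of the DFA: {A}.
{A} --0--> {A,C,D}  [new]
{A} --1--> {C,D}  [new]
{A} --2--> {A,B,D}  [new]
{A,C,D} --0--> {A,B,C,D}  [new]
{A,C,D} --1--> {A,B,C,D}  [seen]
{A,C,D} --2--> {A,B,C,D}  [seen]
{C,D} --0--> {B,D}  [new]
{C,D} --1--> {A,B,C,D}  [seen]
{C,D} --2--> {A,B,C,D}  [seen]
{A,B,D} --0--> {A,B,C,D}  [seen]
{A,B,D} --1--> {B,C,D}  [new]
{A,B,D} --2--> {A,B,C,D}  [seen]
{A,B,C,D} --0--> {A,B,C,D}  [seen]
{A,B,C,D} --1--> {A,B,C,D}  [seen]
{A,B,C,D} --2--> {A,B,C,D}  [seen]
{B,D} --0--> {A,B,C}  [new]
{B,D} --1--> {B,C,D}  [seen]
{B,D} --2--> {A,B,C,D}  [seen]
{B,C,D} --0--> {A,B,C,D}  [seen]
{B,C,D} --1--> {A,B,C,D}  [seen]
{B,C,D} --2--> {A,B,C,D}  [seen]
{A,B,C} --0--> {A,C,D}  [seen]
{A,B,C} --1--> {A,B,C,D}  [seen]
{A,B,C} --2--> {A,B,C,D}  [seen]
Reachable DFA states: {A}, {A,C,D}, {C,D}, {A,B,D}, {A,B,C,D}, {B,D}, {B,C,D}, {A,B,C}.

8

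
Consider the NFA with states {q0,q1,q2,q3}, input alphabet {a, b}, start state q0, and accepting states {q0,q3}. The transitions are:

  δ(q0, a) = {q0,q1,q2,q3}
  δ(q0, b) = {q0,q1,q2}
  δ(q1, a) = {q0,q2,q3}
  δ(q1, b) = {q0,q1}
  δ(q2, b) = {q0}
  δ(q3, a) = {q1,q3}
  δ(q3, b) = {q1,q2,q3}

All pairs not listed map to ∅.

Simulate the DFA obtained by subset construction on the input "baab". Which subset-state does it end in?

{q0,q1,q2,q3}

Start: {q0}.
δ(q0,b) = {q0,q1,q2}.
Union: {q0,q1,q2}.
After b: {q0,q1,q2}.
δ(q0,a) = {q0,q1,q2,q3}; δ(q1,a) = {q0,q2,q3}; δ(q2,a) = ∅.
Union: {q0,q1,q2,q3}.
After a: {q0,q1,q2,q3}.
δ(q0,a) = {q0,q1,q2,q3}; δ(q1,a) = {q0,q2,q3}; δ(q2,a) = ∅; δ(q3,a) = {q1,q3}.
Union: {q0,q1,q2,q3}.
After a: {q0,q1,q2,q3}.
δ(q0,b) = {q0,q1,q2}; δ(q1,b) = {q0,q1}; δ(q2,b) = {q0}; δ(q3,b) = {q1,q2,q3}.
Union: {q0,q1,q2,q3}.
After b: {q0,q1,q2,q3}.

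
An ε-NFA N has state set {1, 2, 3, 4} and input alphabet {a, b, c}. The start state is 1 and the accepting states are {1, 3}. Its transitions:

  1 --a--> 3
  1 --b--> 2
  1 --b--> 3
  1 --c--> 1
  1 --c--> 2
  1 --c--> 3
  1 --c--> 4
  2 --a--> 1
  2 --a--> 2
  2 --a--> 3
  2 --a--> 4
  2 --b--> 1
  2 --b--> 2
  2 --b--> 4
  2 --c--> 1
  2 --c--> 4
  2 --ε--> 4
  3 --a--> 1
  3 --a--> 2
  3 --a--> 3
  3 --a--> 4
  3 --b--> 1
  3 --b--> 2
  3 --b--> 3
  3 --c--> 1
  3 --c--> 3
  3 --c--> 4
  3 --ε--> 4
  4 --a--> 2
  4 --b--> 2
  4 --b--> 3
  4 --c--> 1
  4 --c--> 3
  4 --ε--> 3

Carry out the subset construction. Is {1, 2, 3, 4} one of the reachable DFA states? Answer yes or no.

yes

Start state of the DFA: {1} (ε-closure of the NFA start).
{1} --a--> {3, 4}  [new]
{1} --b--> {2, 3, 4}  [new]
{1} --c--> {1, 2, 3, 4}  [new]
{3, 4} --a--> {1, 2, 3, 4}  [seen]
{3, 4} --b--> {1, 2, 3, 4}  [seen]
{3, 4} --c--> {1, 3, 4}  [new]
{2, 3, 4} --a--> {1, 2, 3, 4}  [seen]
{2, 3, 4} --b--> {1, 2, 3, 4}  [seen]
{2, 3, 4} --c--> {1, 3, 4}  [seen]
{1, 2, 3, 4} --a--> {1, 2, 3, 4}  [seen]
{1, 2, 3, 4} --b--> {1, 2, 3, 4}  [seen]
{1, 2, 3, 4} --c--> {1, 2, 3, 4}  [seen]
{1, 3, 4} --a--> {1, 2, 3, 4}  [seen]
{1, 3, 4} --b--> {1, 2, 3, 4}  [seen]
{1, 3, 4} --c--> {1, 2, 3, 4}  [seen]
Reachable DFA states: {1}, {3, 4}, {2, 3, 4}, {1, 2, 3, 4}, {1, 3, 4}.
{1, 2, 3, 4} is among them.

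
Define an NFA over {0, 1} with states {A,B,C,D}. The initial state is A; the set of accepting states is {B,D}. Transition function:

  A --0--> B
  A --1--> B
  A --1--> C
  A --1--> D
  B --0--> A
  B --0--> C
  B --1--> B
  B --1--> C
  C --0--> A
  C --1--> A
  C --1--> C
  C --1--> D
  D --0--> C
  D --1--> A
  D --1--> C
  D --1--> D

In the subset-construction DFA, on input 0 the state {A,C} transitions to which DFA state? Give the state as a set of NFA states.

δ(A,0) = {B}; δ(C,0) = {A}.
Union: {A,B}.

{A,B}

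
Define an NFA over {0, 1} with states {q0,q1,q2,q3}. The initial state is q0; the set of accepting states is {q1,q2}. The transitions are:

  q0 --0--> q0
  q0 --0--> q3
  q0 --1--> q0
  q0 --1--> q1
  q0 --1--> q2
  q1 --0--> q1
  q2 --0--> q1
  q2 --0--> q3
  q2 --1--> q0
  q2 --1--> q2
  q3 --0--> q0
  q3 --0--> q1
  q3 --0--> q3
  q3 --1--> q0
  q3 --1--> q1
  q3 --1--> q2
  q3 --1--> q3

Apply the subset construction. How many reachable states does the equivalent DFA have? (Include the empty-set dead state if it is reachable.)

Start state of the DFA: {q0}.
{q0} --0--> {q0,q3}  [new]
{q0} --1--> {q0,q1,q2}  [new]
{q0,q3} --0--> {q0,q1,q3}  [new]
{q0,q3} --1--> {q0,q1,q2,q3}  [new]
{q0,q1,q2} --0--> {q0,q1,q3}  [seen]
{q0,q1,q2} --1--> {q0,q1,q2}  [seen]
{q0,q1,q3} --0--> {q0,q1,q3}  [seen]
{q0,q1,q3} --1--> {q0,q1,q2,q3}  [seen]
{q0,q1,q2,q3} --0--> {q0,q1,q3}  [seen]
{q0,q1,q2,q3} --1--> {q0,q1,q2,q3}  [seen]
Reachable DFA states: {q0}, {q0,q3}, {q0,q1,q2}, {q0,q1,q3}, {q0,q1,q2,q3}.

5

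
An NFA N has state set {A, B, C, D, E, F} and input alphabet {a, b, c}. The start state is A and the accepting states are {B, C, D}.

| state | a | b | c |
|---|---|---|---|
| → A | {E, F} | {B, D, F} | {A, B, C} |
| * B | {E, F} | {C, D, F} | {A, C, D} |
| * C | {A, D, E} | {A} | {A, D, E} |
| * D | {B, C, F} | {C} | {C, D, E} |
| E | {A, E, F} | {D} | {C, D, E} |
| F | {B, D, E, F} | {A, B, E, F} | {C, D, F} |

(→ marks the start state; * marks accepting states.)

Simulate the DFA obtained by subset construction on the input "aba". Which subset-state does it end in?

{A, B, C, D, E, F}

Start: {A}.
δ(A,a) = {E, F}.
Union: {E, F}.
After a: {E, F}.
δ(E,b) = {D}; δ(F,b) = {A, B, E, F}.
Union: {A, B, D, E, F}.
After b: {A, B, D, E, F}.
δ(A,a) = {E, F}; δ(B,a) = {E, F}; δ(D,a) = {B, C, F}; δ(E,a) = {A, E, F}; δ(F,a) = {B, D, E, F}.
Union: {A, B, C, D, E, F}.
After a: {A, B, C, D, E, F}.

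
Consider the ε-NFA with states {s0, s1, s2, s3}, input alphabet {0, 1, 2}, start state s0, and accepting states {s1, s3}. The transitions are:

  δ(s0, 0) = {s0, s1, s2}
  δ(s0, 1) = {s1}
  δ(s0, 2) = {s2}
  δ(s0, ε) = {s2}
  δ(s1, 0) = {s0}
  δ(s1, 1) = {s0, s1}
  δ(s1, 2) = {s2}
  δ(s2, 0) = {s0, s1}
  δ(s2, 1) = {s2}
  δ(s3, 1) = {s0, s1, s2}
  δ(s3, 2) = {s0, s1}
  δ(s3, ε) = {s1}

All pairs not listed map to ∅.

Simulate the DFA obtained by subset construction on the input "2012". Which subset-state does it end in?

Start: {s0, s2}.
δ(s0,2) = {s2}; δ(s2,2) = ∅.
Union: {s2}.
After 2: {s2}.
δ(s2,0) = {s0, s1}.
Union: {s0, s1}.
ε-closure gives {s0, s1, s2}.
After 0: {s0, s1, s2}.
δ(s0,1) = {s1}; δ(s1,1) = {s0, s1}; δ(s2,1) = {s2}.
Union: {s0, s1, s2}.
After 1: {s0, s1, s2}.
δ(s0,2) = {s2}; δ(s1,2) = {s2}; δ(s2,2) = ∅.
Union: {s2}.
After 2: {s2}.

{s2}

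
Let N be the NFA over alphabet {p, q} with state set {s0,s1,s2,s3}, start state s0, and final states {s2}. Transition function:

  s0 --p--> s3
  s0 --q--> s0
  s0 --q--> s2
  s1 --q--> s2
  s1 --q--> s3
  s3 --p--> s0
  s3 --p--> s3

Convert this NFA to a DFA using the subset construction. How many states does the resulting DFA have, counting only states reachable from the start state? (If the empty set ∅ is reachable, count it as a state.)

5

Start state of the DFA: {s0}.
{s0} --p--> {s3}  [new]
{s0} --q--> {s0,s2}  [new]
{s3} --p--> {s0,s3}  [new]
{s3} --q--> ∅  [new]
{s0,s2} --p--> {s3}  [seen]
{s0,s2} --q--> {s0,s2}  [seen]
{s0,s3} --p--> {s0,s3}  [seen]
{s0,s3} --q--> {s0,s2}  [seen]
∅ --p--> ∅  [seen]
∅ --q--> ∅  [seen]
Reachable DFA states: {s0}, {s3}, {s0,s2}, {s0,s3}, ∅.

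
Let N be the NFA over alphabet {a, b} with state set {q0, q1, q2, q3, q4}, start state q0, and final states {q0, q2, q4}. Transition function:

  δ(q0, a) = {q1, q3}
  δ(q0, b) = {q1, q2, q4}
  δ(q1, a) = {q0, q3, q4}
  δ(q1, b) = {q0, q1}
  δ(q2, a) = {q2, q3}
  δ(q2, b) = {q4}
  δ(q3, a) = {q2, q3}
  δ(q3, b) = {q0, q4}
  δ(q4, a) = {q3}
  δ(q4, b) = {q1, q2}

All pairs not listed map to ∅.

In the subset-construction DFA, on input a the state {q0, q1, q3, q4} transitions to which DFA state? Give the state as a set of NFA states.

{q0, q1, q2, q3, q4}

δ(q0,a) = {q1, q3}; δ(q1,a) = {q0, q3, q4}; δ(q3,a) = {q2, q3}; δ(q4,a) = {q3}.
Union: {q0, q1, q2, q3, q4}.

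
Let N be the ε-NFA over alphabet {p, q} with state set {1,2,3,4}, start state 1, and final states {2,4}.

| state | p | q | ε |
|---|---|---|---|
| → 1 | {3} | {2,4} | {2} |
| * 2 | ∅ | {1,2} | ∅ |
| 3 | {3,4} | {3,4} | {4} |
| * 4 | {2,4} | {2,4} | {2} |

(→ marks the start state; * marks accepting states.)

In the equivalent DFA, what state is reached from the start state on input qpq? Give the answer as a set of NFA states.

Start: {1,2}.
δ(1,q) = {2,4}; δ(2,q) = {1,2}.
Union: {1,2,4}.
After q: {1,2,4}.
δ(1,p) = {3}; δ(2,p) = ∅; δ(4,p) = {2,4}.
Union: {2,3,4}.
After p: {2,3,4}.
δ(2,q) = {1,2}; δ(3,q) = {3,4}; δ(4,q) = {2,4}.
Union: {1,2,3,4}.
After q: {1,2,3,4}.

{1,2,3,4}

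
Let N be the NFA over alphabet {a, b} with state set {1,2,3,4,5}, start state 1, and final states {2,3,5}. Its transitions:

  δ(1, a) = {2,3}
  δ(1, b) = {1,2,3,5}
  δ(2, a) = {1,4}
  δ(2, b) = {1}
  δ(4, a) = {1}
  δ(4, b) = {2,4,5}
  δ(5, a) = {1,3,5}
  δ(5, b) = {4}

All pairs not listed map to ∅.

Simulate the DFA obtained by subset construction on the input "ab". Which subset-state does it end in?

Start: {1}.
δ(1,a) = {2,3}.
Union: {2,3}.
After a: {2,3}.
δ(2,b) = {1}; δ(3,b) = ∅.
Union: {1}.
After b: {1}.

{1}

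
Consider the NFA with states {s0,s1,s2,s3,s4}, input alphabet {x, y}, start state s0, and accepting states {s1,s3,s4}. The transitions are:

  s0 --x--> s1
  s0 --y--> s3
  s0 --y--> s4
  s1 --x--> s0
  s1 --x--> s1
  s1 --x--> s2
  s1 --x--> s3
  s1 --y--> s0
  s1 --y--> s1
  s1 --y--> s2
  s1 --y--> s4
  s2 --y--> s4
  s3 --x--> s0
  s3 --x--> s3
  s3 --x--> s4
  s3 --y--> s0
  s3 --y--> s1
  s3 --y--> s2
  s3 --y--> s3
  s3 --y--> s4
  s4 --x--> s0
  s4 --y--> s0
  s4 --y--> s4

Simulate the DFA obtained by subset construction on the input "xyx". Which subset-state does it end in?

Start: {s0}.
δ(s0,x) = {s1}.
Union: {s1}.
After x: {s1}.
δ(s1,y) = {s0,s1,s2,s4}.
Union: {s0,s1,s2,s4}.
After y: {s0,s1,s2,s4}.
δ(s0,x) = {s1}; δ(s1,x) = {s0,s1,s2,s3}; δ(s2,x) = ∅; δ(s4,x) = {s0}.
Union: {s0,s1,s2,s3}.
After x: {s0,s1,s2,s3}.

{s0,s1,s2,s3}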